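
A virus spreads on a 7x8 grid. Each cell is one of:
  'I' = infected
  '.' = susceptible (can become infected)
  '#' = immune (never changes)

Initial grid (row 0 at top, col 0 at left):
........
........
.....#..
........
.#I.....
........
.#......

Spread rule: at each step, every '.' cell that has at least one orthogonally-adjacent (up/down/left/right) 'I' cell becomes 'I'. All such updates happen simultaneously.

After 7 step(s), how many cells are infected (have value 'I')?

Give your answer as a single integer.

Answer: 50

Derivation:
Step 0 (initial): 1 infected
Step 1: +3 new -> 4 infected
Step 2: +7 new -> 11 infected
Step 3: +9 new -> 20 infected
Step 4: +11 new -> 31 infected
Step 5: +8 new -> 39 infected
Step 6: +7 new -> 46 infected
Step 7: +4 new -> 50 infected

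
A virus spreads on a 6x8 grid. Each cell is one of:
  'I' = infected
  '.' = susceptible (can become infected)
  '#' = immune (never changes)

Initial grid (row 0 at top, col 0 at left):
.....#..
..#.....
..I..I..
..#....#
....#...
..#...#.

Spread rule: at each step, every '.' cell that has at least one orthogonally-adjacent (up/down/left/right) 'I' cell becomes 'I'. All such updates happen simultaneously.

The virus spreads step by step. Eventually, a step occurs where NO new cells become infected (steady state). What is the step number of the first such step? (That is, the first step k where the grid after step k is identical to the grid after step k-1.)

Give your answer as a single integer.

Answer: 6

Derivation:
Step 0 (initial): 2 infected
Step 1: +6 new -> 8 infected
Step 2: +11 new -> 19 infected
Step 3: +11 new -> 30 infected
Step 4: +9 new -> 39 infected
Step 5: +2 new -> 41 infected
Step 6: +0 new -> 41 infected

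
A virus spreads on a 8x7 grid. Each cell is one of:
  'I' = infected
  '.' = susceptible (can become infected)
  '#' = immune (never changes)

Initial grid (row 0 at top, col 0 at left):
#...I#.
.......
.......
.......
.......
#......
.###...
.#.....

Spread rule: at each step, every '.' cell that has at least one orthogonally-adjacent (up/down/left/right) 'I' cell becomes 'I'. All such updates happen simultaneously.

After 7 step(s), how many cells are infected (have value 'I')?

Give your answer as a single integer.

Answer: 40

Derivation:
Step 0 (initial): 1 infected
Step 1: +2 new -> 3 infected
Step 2: +4 new -> 7 infected
Step 3: +6 new -> 13 infected
Step 4: +7 new -> 20 infected
Step 5: +7 new -> 27 infected
Step 6: +7 new -> 34 infected
Step 7: +6 new -> 40 infected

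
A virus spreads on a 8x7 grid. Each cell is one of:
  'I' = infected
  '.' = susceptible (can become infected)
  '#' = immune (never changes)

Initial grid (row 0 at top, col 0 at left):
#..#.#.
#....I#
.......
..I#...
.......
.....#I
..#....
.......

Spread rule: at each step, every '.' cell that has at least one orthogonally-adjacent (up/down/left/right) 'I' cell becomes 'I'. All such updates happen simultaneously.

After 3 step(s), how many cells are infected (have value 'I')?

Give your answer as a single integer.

Step 0 (initial): 3 infected
Step 1: +7 new -> 10 infected
Step 2: +16 new -> 26 infected
Step 3: +10 new -> 36 infected

Answer: 36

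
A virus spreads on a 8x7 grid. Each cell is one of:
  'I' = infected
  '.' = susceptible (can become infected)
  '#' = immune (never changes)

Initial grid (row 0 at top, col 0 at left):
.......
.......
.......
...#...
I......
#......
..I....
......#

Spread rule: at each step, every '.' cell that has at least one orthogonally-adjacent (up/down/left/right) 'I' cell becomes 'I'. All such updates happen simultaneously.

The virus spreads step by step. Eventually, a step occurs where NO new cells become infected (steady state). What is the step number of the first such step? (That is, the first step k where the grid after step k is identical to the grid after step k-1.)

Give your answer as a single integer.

Step 0 (initial): 2 infected
Step 1: +6 new -> 8 infected
Step 2: +9 new -> 17 infected
Step 3: +8 new -> 25 infected
Step 4: +7 new -> 32 infected
Step 5: +6 new -> 38 infected
Step 6: +5 new -> 43 infected
Step 7: +4 new -> 47 infected
Step 8: +3 new -> 50 infected
Step 9: +2 new -> 52 infected
Step 10: +1 new -> 53 infected
Step 11: +0 new -> 53 infected

Answer: 11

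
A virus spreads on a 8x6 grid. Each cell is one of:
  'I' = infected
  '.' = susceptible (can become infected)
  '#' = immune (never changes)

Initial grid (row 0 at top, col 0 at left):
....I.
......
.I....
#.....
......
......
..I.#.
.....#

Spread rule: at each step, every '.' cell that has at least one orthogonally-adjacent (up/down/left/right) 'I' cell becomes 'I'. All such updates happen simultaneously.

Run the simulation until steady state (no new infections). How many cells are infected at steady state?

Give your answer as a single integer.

Step 0 (initial): 3 infected
Step 1: +11 new -> 14 infected
Step 2: +16 new -> 30 infected
Step 3: +10 new -> 40 infected
Step 4: +3 new -> 43 infected
Step 5: +2 new -> 45 infected
Step 6: +0 new -> 45 infected

Answer: 45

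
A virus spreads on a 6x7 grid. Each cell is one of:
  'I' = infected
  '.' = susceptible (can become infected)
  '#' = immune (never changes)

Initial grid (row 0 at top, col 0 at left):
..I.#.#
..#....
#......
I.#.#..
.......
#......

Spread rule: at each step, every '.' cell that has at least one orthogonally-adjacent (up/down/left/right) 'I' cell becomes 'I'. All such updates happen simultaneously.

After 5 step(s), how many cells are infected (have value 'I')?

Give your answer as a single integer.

Step 0 (initial): 2 infected
Step 1: +4 new -> 6 infected
Step 2: +5 new -> 11 infected
Step 3: +6 new -> 17 infected
Step 4: +5 new -> 22 infected
Step 5: +5 new -> 27 infected

Answer: 27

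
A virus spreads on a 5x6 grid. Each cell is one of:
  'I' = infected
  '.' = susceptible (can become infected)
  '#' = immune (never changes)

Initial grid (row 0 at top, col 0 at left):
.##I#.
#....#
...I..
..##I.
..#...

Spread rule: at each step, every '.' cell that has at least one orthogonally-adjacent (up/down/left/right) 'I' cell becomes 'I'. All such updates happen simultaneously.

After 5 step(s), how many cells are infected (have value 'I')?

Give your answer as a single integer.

Step 0 (initial): 3 infected
Step 1: +5 new -> 8 infected
Step 2: +6 new -> 14 infected
Step 3: +3 new -> 17 infected
Step 4: +2 new -> 19 infected
Step 5: +1 new -> 20 infected

Answer: 20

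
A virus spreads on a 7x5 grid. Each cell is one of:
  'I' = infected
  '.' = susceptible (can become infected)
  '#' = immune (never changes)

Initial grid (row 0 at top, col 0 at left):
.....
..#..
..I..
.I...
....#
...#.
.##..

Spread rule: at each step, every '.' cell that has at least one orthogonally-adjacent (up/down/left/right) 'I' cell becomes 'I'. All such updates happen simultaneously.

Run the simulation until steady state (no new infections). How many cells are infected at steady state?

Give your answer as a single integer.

Answer: 27

Derivation:
Step 0 (initial): 2 infected
Step 1: +5 new -> 7 infected
Step 2: +8 new -> 15 infected
Step 3: +8 new -> 23 infected
Step 4: +4 new -> 27 infected
Step 5: +0 new -> 27 infected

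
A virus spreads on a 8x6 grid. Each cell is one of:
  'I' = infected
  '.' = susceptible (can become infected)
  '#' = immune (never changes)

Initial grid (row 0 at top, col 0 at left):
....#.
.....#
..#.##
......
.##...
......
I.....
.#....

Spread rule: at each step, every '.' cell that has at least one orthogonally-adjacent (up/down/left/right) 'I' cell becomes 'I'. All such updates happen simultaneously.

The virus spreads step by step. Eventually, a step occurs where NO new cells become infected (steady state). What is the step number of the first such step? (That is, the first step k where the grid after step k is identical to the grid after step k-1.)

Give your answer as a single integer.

Answer: 10

Derivation:
Step 0 (initial): 1 infected
Step 1: +3 new -> 4 infected
Step 2: +3 new -> 7 infected
Step 3: +4 new -> 11 infected
Step 4: +5 new -> 16 infected
Step 5: +7 new -> 23 infected
Step 6: +6 new -> 29 infected
Step 7: +5 new -> 34 infected
Step 8: +3 new -> 37 infected
Step 9: +2 new -> 39 infected
Step 10: +0 new -> 39 infected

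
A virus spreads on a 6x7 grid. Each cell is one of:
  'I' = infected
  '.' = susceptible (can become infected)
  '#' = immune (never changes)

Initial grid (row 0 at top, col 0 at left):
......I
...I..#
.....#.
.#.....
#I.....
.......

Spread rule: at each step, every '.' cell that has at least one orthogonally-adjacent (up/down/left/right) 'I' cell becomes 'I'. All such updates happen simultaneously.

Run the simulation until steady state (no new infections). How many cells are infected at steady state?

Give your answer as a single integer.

Step 0 (initial): 3 infected
Step 1: +7 new -> 10 infected
Step 2: +11 new -> 21 infected
Step 3: +6 new -> 27 infected
Step 4: +5 new -> 32 infected
Step 5: +4 new -> 36 infected
Step 6: +2 new -> 38 infected
Step 7: +0 new -> 38 infected

Answer: 38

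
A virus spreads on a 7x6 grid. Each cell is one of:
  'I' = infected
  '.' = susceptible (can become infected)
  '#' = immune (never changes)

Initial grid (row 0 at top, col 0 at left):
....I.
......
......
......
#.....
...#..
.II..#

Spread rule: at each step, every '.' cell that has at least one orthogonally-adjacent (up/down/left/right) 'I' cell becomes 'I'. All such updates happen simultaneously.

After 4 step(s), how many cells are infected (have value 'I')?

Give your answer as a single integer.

Answer: 36

Derivation:
Step 0 (initial): 3 infected
Step 1: +7 new -> 10 infected
Step 2: +8 new -> 18 infected
Step 3: +9 new -> 27 infected
Step 4: +9 new -> 36 infected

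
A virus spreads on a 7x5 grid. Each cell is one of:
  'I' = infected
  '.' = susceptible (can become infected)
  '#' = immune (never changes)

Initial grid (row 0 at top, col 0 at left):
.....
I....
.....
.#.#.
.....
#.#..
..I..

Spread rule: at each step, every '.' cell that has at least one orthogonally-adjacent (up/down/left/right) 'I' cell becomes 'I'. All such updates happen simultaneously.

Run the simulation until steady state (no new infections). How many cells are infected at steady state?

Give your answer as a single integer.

Answer: 31

Derivation:
Step 0 (initial): 2 infected
Step 1: +5 new -> 7 infected
Step 2: +8 new -> 15 infected
Step 3: +7 new -> 22 infected
Step 4: +6 new -> 28 infected
Step 5: +3 new -> 31 infected
Step 6: +0 new -> 31 infected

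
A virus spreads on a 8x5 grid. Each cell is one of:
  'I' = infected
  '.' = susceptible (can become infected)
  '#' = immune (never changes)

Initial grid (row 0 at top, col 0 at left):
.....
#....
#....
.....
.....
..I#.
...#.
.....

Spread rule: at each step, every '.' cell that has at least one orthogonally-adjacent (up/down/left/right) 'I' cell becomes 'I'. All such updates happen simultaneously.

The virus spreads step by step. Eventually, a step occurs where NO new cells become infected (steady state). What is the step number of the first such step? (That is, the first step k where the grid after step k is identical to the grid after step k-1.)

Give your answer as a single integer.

Step 0 (initial): 1 infected
Step 1: +3 new -> 4 infected
Step 2: +6 new -> 10 infected
Step 3: +8 new -> 18 infected
Step 4: +8 new -> 26 infected
Step 5: +5 new -> 31 infected
Step 6: +3 new -> 34 infected
Step 7: +2 new -> 36 infected
Step 8: +0 new -> 36 infected

Answer: 8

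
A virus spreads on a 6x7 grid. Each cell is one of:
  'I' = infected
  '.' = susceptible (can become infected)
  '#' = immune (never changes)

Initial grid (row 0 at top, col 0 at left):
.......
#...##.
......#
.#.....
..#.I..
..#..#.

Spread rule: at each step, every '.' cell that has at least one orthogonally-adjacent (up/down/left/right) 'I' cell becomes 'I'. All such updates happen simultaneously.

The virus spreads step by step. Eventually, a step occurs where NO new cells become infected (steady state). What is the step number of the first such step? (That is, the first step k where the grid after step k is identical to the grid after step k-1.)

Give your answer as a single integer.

Step 0 (initial): 1 infected
Step 1: +4 new -> 5 infected
Step 2: +5 new -> 10 infected
Step 3: +5 new -> 15 infected
Step 4: +2 new -> 17 infected
Step 5: +3 new -> 20 infected
Step 6: +4 new -> 24 infected
Step 7: +3 new -> 27 infected
Step 8: +3 new -> 30 infected
Step 9: +3 new -> 33 infected
Step 10: +1 new -> 34 infected
Step 11: +0 new -> 34 infected

Answer: 11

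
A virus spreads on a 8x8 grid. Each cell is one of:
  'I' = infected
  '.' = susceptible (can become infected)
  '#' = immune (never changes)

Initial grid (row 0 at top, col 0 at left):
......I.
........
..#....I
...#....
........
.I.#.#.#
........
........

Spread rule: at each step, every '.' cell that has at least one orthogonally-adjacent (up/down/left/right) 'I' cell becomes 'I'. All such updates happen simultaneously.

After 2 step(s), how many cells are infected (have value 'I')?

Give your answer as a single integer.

Step 0 (initial): 3 infected
Step 1: +10 new -> 13 infected
Step 2: +11 new -> 24 infected

Answer: 24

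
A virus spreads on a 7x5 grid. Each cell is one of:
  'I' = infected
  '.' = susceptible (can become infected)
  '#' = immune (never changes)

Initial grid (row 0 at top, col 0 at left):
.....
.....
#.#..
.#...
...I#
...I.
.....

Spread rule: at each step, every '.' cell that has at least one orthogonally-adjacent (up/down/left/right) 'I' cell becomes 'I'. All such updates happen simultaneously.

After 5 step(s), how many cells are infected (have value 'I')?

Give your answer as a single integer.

Step 0 (initial): 2 infected
Step 1: +5 new -> 7 infected
Step 2: +7 new -> 14 infected
Step 3: +5 new -> 19 infected
Step 4: +5 new -> 24 infected
Step 5: +3 new -> 27 infected

Answer: 27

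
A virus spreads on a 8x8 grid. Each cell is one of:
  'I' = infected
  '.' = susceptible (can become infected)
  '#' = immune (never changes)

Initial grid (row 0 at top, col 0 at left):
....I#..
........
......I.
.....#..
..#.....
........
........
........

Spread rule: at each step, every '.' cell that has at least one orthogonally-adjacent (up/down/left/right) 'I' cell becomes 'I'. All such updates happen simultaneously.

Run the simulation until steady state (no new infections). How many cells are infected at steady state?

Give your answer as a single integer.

Answer: 61

Derivation:
Step 0 (initial): 2 infected
Step 1: +6 new -> 8 infected
Step 2: +8 new -> 16 infected
Step 3: +8 new -> 24 infected
Step 4: +8 new -> 32 infected
Step 5: +8 new -> 40 infected
Step 6: +6 new -> 46 infected
Step 7: +5 new -> 51 infected
Step 8: +4 new -> 55 infected
Step 9: +3 new -> 58 infected
Step 10: +2 new -> 60 infected
Step 11: +1 new -> 61 infected
Step 12: +0 new -> 61 infected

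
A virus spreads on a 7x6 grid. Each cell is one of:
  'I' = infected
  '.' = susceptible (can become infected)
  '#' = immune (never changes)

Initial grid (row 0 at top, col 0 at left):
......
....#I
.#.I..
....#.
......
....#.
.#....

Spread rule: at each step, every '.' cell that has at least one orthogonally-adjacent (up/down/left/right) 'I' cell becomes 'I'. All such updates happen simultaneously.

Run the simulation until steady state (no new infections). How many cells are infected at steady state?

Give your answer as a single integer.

Answer: 37

Derivation:
Step 0 (initial): 2 infected
Step 1: +6 new -> 8 infected
Step 2: +6 new -> 14 infected
Step 3: +7 new -> 21 infected
Step 4: +7 new -> 28 infected
Step 5: +7 new -> 35 infected
Step 6: +1 new -> 36 infected
Step 7: +1 new -> 37 infected
Step 8: +0 new -> 37 infected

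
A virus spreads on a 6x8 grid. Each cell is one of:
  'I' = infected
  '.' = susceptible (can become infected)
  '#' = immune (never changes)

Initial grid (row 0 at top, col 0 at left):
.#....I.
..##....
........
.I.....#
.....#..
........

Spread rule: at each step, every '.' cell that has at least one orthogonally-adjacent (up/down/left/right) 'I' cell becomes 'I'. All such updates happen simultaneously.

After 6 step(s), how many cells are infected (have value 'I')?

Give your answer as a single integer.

Answer: 43

Derivation:
Step 0 (initial): 2 infected
Step 1: +7 new -> 9 infected
Step 2: +11 new -> 20 infected
Step 3: +11 new -> 31 infected
Step 4: +7 new -> 38 infected
Step 5: +3 new -> 41 infected
Step 6: +2 new -> 43 infected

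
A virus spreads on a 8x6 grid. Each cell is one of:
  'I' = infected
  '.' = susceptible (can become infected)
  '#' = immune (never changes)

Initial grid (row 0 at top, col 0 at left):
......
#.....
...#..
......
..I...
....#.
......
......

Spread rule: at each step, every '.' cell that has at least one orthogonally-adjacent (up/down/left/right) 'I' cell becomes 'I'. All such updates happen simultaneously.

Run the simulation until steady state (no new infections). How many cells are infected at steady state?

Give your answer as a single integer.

Step 0 (initial): 1 infected
Step 1: +4 new -> 5 infected
Step 2: +8 new -> 13 infected
Step 3: +9 new -> 22 infected
Step 4: +11 new -> 33 infected
Step 5: +7 new -> 40 infected
Step 6: +4 new -> 44 infected
Step 7: +1 new -> 45 infected
Step 8: +0 new -> 45 infected

Answer: 45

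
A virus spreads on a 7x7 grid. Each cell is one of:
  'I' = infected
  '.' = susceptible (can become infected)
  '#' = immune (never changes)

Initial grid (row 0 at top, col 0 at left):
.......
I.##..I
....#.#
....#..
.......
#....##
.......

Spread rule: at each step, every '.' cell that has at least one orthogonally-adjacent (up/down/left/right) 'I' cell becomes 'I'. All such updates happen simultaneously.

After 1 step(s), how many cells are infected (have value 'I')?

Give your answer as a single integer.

Answer: 7

Derivation:
Step 0 (initial): 2 infected
Step 1: +5 new -> 7 infected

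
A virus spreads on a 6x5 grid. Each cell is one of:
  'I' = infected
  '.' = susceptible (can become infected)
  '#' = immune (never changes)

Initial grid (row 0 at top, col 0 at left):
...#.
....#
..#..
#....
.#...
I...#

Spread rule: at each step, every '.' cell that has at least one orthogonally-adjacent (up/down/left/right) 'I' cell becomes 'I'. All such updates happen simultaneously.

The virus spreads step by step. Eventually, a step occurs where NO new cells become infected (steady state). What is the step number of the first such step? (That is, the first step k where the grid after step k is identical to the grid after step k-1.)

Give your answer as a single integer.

Step 0 (initial): 1 infected
Step 1: +2 new -> 3 infected
Step 2: +1 new -> 4 infected
Step 3: +2 new -> 6 infected
Step 4: +2 new -> 8 infected
Step 5: +3 new -> 11 infected
Step 6: +3 new -> 14 infected
Step 7: +4 new -> 18 infected
Step 8: +3 new -> 21 infected
Step 9: +2 new -> 23 infected
Step 10: +0 new -> 23 infected

Answer: 10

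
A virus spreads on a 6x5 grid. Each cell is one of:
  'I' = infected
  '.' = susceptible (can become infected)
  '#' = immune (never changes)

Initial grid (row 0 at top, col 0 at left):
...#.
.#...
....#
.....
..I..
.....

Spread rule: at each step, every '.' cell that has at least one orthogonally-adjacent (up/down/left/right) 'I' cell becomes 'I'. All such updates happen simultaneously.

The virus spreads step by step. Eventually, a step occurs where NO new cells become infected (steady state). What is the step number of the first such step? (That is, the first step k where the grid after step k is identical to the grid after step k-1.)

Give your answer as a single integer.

Answer: 7

Derivation:
Step 0 (initial): 1 infected
Step 1: +4 new -> 5 infected
Step 2: +7 new -> 12 infected
Step 3: +7 new -> 19 infected
Step 4: +3 new -> 22 infected
Step 5: +3 new -> 25 infected
Step 6: +2 new -> 27 infected
Step 7: +0 new -> 27 infected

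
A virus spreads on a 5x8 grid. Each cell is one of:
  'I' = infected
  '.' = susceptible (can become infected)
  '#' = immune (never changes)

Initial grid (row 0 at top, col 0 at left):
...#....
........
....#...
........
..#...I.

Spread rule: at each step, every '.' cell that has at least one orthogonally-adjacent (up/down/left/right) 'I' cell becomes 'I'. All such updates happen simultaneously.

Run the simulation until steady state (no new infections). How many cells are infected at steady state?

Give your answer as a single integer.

Answer: 37

Derivation:
Step 0 (initial): 1 infected
Step 1: +3 new -> 4 infected
Step 2: +4 new -> 8 infected
Step 3: +5 new -> 13 infected
Step 4: +4 new -> 17 infected
Step 5: +5 new -> 22 infected
Step 6: +4 new -> 26 infected
Step 7: +4 new -> 30 infected
Step 8: +4 new -> 34 infected
Step 9: +2 new -> 36 infected
Step 10: +1 new -> 37 infected
Step 11: +0 new -> 37 infected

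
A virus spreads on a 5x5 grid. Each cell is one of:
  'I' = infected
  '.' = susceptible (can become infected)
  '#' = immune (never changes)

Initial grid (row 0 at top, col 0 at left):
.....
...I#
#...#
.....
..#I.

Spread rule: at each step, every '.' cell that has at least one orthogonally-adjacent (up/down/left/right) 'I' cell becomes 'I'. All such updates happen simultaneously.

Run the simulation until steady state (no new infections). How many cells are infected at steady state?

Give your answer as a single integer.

Step 0 (initial): 2 infected
Step 1: +5 new -> 7 infected
Step 2: +6 new -> 13 infected
Step 3: +4 new -> 17 infected
Step 4: +3 new -> 20 infected
Step 5: +1 new -> 21 infected
Step 6: +0 new -> 21 infected

Answer: 21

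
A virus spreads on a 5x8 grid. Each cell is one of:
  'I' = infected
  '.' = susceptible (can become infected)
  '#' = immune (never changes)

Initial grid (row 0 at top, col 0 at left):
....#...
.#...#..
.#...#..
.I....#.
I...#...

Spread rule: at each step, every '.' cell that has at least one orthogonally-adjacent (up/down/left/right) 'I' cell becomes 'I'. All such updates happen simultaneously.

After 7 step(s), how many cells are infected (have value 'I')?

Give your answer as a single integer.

Step 0 (initial): 2 infected
Step 1: +3 new -> 5 infected
Step 2: +4 new -> 9 infected
Step 3: +5 new -> 14 infected
Step 4: +5 new -> 19 infected
Step 5: +4 new -> 23 infected
Step 6: +1 new -> 24 infected
Step 7: +1 new -> 25 infected

Answer: 25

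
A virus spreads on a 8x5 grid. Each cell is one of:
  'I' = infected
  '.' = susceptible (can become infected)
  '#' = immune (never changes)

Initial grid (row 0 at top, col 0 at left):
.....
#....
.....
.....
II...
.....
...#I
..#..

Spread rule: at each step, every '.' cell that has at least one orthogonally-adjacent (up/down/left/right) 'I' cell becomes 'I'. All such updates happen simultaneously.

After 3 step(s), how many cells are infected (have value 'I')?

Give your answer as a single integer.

Answer: 27

Derivation:
Step 0 (initial): 3 infected
Step 1: +7 new -> 10 infected
Step 2: +10 new -> 20 infected
Step 3: +7 new -> 27 infected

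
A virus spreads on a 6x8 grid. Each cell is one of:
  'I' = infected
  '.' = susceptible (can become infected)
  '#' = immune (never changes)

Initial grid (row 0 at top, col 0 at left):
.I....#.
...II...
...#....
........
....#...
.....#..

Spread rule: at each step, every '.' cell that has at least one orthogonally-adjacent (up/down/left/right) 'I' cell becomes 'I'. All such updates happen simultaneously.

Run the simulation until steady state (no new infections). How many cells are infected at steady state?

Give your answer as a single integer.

Step 0 (initial): 3 infected
Step 1: +8 new -> 11 infected
Step 2: +7 new -> 18 infected
Step 3: +7 new -> 25 infected
Step 4: +8 new -> 33 infected
Step 5: +6 new -> 39 infected
Step 6: +4 new -> 43 infected
Step 7: +1 new -> 44 infected
Step 8: +0 new -> 44 infected

Answer: 44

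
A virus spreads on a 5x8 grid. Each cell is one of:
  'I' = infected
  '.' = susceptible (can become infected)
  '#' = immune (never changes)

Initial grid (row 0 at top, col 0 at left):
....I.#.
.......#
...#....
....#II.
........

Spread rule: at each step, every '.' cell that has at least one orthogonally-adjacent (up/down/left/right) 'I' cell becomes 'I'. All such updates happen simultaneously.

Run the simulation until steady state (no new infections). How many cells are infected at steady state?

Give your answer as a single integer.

Step 0 (initial): 3 infected
Step 1: +8 new -> 11 infected
Step 2: +8 new -> 19 infected
Step 3: +3 new -> 22 infected
Step 4: +5 new -> 27 infected
Step 5: +4 new -> 31 infected
Step 6: +3 new -> 34 infected
Step 7: +1 new -> 35 infected
Step 8: +0 new -> 35 infected

Answer: 35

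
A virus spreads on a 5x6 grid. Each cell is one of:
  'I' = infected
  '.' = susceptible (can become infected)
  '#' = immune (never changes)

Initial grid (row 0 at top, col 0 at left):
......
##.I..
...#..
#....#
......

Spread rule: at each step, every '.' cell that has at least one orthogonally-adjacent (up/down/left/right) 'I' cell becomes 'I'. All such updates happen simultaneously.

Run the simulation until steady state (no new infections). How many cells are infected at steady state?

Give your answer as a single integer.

Step 0 (initial): 1 infected
Step 1: +3 new -> 4 infected
Step 2: +5 new -> 9 infected
Step 3: +6 new -> 15 infected
Step 4: +6 new -> 21 infected
Step 5: +3 new -> 24 infected
Step 6: +1 new -> 25 infected
Step 7: +0 new -> 25 infected

Answer: 25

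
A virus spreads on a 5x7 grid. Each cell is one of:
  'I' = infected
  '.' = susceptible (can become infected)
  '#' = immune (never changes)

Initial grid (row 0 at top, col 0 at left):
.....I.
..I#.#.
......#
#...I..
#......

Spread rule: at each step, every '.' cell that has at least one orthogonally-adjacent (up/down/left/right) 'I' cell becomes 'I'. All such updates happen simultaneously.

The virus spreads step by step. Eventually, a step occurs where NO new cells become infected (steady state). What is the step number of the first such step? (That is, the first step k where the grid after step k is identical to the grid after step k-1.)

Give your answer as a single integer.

Answer: 5

Derivation:
Step 0 (initial): 3 infected
Step 1: +9 new -> 12 infected
Step 2: +12 new -> 24 infected
Step 3: +5 new -> 29 infected
Step 4: +1 new -> 30 infected
Step 5: +0 new -> 30 infected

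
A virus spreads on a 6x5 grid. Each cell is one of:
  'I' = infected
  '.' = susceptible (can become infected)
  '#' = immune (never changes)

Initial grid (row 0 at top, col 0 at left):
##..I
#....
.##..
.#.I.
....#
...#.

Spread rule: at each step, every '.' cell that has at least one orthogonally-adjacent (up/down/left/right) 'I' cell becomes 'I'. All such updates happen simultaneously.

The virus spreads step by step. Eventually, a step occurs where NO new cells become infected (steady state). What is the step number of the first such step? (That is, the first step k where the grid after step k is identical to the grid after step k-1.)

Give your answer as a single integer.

Step 0 (initial): 2 infected
Step 1: +6 new -> 8 infected
Step 2: +4 new -> 12 infected
Step 3: +3 new -> 15 infected
Step 4: +3 new -> 18 infected
Step 5: +2 new -> 20 infected
Step 6: +1 new -> 21 infected
Step 7: +0 new -> 21 infected

Answer: 7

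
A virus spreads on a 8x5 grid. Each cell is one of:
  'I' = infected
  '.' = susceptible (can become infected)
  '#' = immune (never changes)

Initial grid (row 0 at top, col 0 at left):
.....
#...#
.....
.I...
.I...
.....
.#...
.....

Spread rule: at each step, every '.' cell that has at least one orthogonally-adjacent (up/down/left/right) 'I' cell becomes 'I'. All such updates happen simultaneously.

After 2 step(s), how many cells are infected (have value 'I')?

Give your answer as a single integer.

Answer: 15

Derivation:
Step 0 (initial): 2 infected
Step 1: +6 new -> 8 infected
Step 2: +7 new -> 15 infected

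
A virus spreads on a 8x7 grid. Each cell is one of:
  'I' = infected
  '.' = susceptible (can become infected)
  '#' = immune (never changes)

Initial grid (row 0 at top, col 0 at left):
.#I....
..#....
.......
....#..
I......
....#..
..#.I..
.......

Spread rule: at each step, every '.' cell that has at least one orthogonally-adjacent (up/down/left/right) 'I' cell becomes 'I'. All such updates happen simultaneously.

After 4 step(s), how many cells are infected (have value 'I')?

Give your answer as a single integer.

Answer: 47

Derivation:
Step 0 (initial): 3 infected
Step 1: +7 new -> 10 infected
Step 2: +12 new -> 22 infected
Step 3: +14 new -> 36 infected
Step 4: +11 new -> 47 infected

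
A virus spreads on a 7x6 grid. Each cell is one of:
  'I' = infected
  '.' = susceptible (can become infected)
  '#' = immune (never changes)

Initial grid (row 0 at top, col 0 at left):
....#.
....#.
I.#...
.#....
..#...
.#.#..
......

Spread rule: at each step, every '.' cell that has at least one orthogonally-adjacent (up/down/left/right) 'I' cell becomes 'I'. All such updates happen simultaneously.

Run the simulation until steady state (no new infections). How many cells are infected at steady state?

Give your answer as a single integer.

Answer: 35

Derivation:
Step 0 (initial): 1 infected
Step 1: +3 new -> 4 infected
Step 2: +3 new -> 7 infected
Step 3: +4 new -> 11 infected
Step 4: +3 new -> 14 infected
Step 5: +3 new -> 17 infected
Step 6: +3 new -> 20 infected
Step 7: +6 new -> 26 infected
Step 8: +4 new -> 30 infected
Step 9: +4 new -> 34 infected
Step 10: +1 new -> 35 infected
Step 11: +0 new -> 35 infected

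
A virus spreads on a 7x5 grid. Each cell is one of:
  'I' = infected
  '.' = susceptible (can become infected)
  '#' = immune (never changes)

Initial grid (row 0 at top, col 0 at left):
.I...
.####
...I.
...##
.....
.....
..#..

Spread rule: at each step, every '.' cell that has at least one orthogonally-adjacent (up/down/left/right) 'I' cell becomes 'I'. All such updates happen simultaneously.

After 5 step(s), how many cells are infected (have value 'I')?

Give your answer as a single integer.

Answer: 22

Derivation:
Step 0 (initial): 2 infected
Step 1: +4 new -> 6 infected
Step 2: +4 new -> 10 infected
Step 3: +4 new -> 14 infected
Step 4: +4 new -> 18 infected
Step 5: +4 new -> 22 infected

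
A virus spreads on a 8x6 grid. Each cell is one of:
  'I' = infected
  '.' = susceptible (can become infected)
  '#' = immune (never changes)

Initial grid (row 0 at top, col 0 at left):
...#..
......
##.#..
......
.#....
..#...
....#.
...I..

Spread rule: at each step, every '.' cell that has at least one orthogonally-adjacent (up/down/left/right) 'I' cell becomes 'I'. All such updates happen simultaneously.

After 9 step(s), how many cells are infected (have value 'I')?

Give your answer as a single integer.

Answer: 40

Derivation:
Step 0 (initial): 1 infected
Step 1: +3 new -> 4 infected
Step 2: +4 new -> 8 infected
Step 3: +5 new -> 13 infected
Step 4: +6 new -> 19 infected
Step 5: +4 new -> 23 infected
Step 6: +5 new -> 28 infected
Step 7: +4 new -> 32 infected
Step 8: +5 new -> 37 infected
Step 9: +3 new -> 40 infected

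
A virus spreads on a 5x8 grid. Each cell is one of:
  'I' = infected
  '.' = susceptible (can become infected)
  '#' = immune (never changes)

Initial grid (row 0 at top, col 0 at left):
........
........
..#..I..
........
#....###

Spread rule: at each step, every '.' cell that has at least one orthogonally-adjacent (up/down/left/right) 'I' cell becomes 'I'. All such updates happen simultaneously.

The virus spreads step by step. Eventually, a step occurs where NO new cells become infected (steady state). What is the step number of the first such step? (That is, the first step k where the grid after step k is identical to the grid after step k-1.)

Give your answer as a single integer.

Step 0 (initial): 1 infected
Step 1: +4 new -> 5 infected
Step 2: +7 new -> 12 infected
Step 3: +7 new -> 19 infected
Step 4: +5 new -> 24 infected
Step 5: +4 new -> 28 infected
Step 6: +5 new -> 33 infected
Step 7: +2 new -> 35 infected
Step 8: +0 new -> 35 infected

Answer: 8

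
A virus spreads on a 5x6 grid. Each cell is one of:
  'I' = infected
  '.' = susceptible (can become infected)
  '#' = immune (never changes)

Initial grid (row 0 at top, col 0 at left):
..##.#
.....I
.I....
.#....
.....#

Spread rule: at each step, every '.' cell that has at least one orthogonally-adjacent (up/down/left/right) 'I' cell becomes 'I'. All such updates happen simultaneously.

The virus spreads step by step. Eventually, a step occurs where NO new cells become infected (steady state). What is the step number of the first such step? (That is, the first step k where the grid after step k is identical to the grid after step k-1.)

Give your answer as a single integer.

Step 0 (initial): 2 infected
Step 1: +5 new -> 7 infected
Step 2: +10 new -> 17 infected
Step 3: +5 new -> 22 infected
Step 4: +3 new -> 25 infected
Step 5: +0 new -> 25 infected

Answer: 5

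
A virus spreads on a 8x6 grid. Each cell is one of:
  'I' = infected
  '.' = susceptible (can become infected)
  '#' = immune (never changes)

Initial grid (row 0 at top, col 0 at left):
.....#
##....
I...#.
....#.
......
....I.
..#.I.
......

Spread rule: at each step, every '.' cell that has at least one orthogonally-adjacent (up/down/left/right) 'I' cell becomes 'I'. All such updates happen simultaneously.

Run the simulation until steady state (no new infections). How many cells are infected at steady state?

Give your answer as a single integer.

Step 0 (initial): 3 infected
Step 1: +8 new -> 11 infected
Step 2: +8 new -> 19 infected
Step 3: +10 new -> 29 infected
Step 4: +6 new -> 35 infected
Step 5: +5 new -> 40 infected
Step 6: +2 new -> 42 infected
Step 7: +0 new -> 42 infected

Answer: 42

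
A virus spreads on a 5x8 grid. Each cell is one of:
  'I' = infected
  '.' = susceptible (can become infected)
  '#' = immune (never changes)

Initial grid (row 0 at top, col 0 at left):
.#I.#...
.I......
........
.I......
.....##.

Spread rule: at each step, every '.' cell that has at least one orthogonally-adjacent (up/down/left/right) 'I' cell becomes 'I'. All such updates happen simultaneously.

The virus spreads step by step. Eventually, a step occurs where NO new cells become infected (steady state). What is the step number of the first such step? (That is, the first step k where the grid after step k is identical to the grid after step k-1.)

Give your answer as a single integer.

Answer: 8

Derivation:
Step 0 (initial): 3 infected
Step 1: +7 new -> 10 infected
Step 2: +7 new -> 17 infected
Step 3: +4 new -> 21 infected
Step 4: +4 new -> 25 infected
Step 5: +4 new -> 29 infected
Step 6: +4 new -> 33 infected
Step 7: +3 new -> 36 infected
Step 8: +0 new -> 36 infected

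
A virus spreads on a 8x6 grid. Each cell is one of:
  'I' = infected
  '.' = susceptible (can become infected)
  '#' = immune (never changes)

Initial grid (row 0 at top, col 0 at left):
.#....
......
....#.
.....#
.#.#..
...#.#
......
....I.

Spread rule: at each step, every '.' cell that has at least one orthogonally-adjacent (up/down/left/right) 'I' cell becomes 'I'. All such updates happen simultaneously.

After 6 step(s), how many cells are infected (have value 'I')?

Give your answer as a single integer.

Step 0 (initial): 1 infected
Step 1: +3 new -> 4 infected
Step 2: +4 new -> 8 infected
Step 3: +3 new -> 11 infected
Step 4: +5 new -> 16 infected
Step 5: +4 new -> 20 infected
Step 6: +3 new -> 23 infected

Answer: 23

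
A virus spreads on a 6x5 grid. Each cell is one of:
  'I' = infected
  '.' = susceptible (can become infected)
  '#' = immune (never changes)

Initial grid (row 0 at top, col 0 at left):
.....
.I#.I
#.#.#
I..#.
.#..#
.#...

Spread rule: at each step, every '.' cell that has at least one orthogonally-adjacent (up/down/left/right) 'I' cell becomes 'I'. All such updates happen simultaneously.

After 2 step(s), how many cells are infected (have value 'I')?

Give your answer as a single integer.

Step 0 (initial): 3 infected
Step 1: +7 new -> 10 infected
Step 2: +6 new -> 16 infected

Answer: 16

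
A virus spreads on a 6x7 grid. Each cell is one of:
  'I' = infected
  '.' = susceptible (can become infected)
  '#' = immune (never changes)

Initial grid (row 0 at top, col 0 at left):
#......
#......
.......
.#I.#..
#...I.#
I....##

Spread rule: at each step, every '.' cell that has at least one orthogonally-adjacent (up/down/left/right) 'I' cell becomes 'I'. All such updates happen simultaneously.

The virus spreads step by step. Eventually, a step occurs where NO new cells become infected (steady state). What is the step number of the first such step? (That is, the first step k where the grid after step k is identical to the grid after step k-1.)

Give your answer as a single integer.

Step 0 (initial): 3 infected
Step 1: +7 new -> 10 infected
Step 2: +7 new -> 17 infected
Step 3: +7 new -> 24 infected
Step 4: +6 new -> 30 infected
Step 5: +3 new -> 33 infected
Step 6: +1 new -> 34 infected
Step 7: +0 new -> 34 infected

Answer: 7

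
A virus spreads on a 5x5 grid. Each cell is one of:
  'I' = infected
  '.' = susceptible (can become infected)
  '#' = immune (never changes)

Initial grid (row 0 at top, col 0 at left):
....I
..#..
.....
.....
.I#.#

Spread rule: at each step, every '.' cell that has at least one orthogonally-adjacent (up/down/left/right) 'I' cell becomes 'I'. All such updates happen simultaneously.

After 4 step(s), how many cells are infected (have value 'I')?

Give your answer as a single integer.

Step 0 (initial): 2 infected
Step 1: +4 new -> 6 infected
Step 2: +6 new -> 12 infected
Step 3: +7 new -> 19 infected
Step 4: +3 new -> 22 infected

Answer: 22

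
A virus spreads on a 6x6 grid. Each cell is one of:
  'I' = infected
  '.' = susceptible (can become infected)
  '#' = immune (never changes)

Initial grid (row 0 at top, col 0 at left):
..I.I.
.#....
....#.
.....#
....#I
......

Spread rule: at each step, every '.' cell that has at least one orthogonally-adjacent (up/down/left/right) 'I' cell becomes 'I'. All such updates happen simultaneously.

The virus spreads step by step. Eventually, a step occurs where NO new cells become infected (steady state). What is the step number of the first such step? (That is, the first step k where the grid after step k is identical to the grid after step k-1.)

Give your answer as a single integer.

Step 0 (initial): 3 infected
Step 1: +6 new -> 9 infected
Step 2: +5 new -> 14 infected
Step 3: +6 new -> 20 infected
Step 4: +6 new -> 26 infected
Step 5: +4 new -> 30 infected
Step 6: +2 new -> 32 infected
Step 7: +0 new -> 32 infected

Answer: 7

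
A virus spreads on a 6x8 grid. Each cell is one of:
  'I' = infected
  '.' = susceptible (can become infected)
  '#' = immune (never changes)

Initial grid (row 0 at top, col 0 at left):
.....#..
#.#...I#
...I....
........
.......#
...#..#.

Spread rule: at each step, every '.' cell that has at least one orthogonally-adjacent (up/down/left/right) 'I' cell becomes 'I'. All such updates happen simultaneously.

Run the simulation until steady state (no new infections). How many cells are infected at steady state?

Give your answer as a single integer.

Step 0 (initial): 2 infected
Step 1: +7 new -> 9 infected
Step 2: +10 new -> 19 infected
Step 3: +10 new -> 29 infected
Step 4: +6 new -> 35 infected
Step 5: +4 new -> 39 infected
Step 6: +1 new -> 40 infected
Step 7: +0 new -> 40 infected

Answer: 40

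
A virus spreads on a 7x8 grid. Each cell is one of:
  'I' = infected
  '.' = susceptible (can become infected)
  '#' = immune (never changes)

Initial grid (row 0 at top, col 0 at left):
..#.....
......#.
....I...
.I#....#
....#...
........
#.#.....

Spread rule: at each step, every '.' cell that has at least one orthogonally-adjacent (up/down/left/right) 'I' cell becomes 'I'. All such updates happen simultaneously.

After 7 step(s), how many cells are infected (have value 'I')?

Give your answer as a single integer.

Step 0 (initial): 2 infected
Step 1: +7 new -> 9 infected
Step 2: +12 new -> 21 infected
Step 3: +12 new -> 33 infected
Step 4: +6 new -> 39 infected
Step 5: +6 new -> 45 infected
Step 6: +3 new -> 48 infected
Step 7: +1 new -> 49 infected

Answer: 49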